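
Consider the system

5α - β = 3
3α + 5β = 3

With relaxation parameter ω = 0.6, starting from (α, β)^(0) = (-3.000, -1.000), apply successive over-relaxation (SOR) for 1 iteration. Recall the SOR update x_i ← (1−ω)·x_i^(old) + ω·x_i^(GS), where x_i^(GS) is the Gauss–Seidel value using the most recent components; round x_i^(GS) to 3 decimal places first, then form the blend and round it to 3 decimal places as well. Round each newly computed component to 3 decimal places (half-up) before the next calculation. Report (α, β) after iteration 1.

Iteration 1:
  α: GS value = (3 - (-1)·-1.000) / (5) = 0.400;  α ← (1−ω)·-3.000 + ω·0.400 = -0.960
  β: GS value = (3 - (3)·-0.960) / (5) = 1.176;  β ← (1−ω)·-1.000 + ω·1.176 = 0.306

(-0.960, 0.306)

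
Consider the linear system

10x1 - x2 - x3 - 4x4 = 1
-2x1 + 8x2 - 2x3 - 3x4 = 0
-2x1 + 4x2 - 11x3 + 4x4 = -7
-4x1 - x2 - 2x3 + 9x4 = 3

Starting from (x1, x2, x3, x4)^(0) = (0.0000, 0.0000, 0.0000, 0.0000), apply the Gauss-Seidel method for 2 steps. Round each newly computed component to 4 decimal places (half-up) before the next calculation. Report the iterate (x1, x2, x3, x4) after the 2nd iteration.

Iteration 1:
  x1 = (1 - (-1)·0.0000 - (-1)·0.0000 - (-4)·0.0000) / (10) = 0.1000
  x2 = (0 - (-2)·0.1000 - (-2)·0.0000 - (-3)·0.0000) / (8) = 0.0250
  x3 = (-7 - (-2)·0.1000 - (4)·0.0250 - (4)·0.0000) / (-11) = 0.6273
  x4 = (3 - (-4)·0.1000 - (-1)·0.0250 - (-2)·0.6273) / (9) = 0.5200
Iteration 2:
  x1 = (1 - (-1)·0.0250 - (-1)·0.6273 - (-4)·0.5200) / (10) = 0.3732
  x2 = (0 - (-2)·0.3732 - (-2)·0.6273 - (-3)·0.5200) / (8) = 0.4451
  x3 = (-7 - (-2)·0.3732 - (4)·0.4451 - (4)·0.5200) / (-11) = 0.9195
  x4 = (3 - (-4)·0.3732 - (-1)·0.4451 - (-2)·0.9195) / (9) = 0.7530

(0.3732, 0.4451, 0.9195, 0.7530)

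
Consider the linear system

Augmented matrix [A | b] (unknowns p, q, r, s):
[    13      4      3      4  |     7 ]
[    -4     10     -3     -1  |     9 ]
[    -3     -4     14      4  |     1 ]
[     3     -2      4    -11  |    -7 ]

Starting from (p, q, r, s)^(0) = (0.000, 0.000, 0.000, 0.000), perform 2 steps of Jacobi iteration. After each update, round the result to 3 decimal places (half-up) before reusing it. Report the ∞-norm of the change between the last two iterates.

0.489

Iteration 1:
  p = (7 - (4)·0.000 - (3)·0.000 - (4)·0.000) / (13) = 0.538
  q = (9 - (-4)·0.000 - (-3)·0.000 - (-1)·0.000) / (10) = 0.900
  r = (1 - (-3)·0.000 - (-4)·0.000 - (4)·0.000) / (14) = 0.071
  s = (-7 - (3)·0.000 - (-2)·0.000 - (4)·0.000) / (-11) = 0.636
Iteration 2:
  p = (7 - (4)·0.900 - (3)·0.071 - (4)·0.636) / (13) = 0.049
  q = (9 - (-4)·0.538 - (-3)·0.071 - (-1)·0.636) / (10) = 1.200
  r = (1 - (-3)·0.538 - (-4)·0.900 - (4)·0.636) / (14) = 0.262
  s = (-7 - (3)·0.538 - (-2)·0.900 - (4)·0.071) / (-11) = 0.645
Change: (-0.489, 0.300, 0.191, 0.009) → max |·| = 0.489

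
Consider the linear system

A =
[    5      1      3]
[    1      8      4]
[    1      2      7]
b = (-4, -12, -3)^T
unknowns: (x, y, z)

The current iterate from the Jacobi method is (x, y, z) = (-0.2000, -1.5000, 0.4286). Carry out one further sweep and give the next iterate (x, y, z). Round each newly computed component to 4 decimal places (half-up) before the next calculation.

One sweep:
  x = (-4 - (1)·-1.5000 - (3)·0.4286) / (5) = -0.7572
  y = (-12 - (1)·-0.2000 - (4)·0.4286) / (8) = -1.6893
  z = (-3 - (1)·-0.2000 - (2)·-1.5000) / (7) = 0.0286

(-0.7572, -1.6893, 0.0286)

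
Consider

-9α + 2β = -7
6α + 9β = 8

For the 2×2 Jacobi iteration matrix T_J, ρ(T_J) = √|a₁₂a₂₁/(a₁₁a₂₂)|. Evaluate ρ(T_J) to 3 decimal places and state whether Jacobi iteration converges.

a₁₂a₂₁/(a₁₁a₂₂) = (2)·(6) / ((-9)·(9)) = -0.148148
ρ = √|-0.148148| = √0.148148 = 0.385
ρ < 1, so Jacobi converges

0.385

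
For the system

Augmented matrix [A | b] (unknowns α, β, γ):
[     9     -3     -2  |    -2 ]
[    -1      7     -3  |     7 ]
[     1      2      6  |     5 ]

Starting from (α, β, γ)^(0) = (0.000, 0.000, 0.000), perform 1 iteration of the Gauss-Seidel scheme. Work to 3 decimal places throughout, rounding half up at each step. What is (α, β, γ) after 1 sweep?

Iteration 1:
  α = (-2 - (-3)·0.000 - (-2)·0.000) / (9) = -0.222
  β = (7 - (-1)·-0.222 - (-3)·0.000) / (7) = 0.968
  γ = (5 - (1)·-0.222 - (2)·0.968) / (6) = 0.548

(-0.222, 0.968, 0.548)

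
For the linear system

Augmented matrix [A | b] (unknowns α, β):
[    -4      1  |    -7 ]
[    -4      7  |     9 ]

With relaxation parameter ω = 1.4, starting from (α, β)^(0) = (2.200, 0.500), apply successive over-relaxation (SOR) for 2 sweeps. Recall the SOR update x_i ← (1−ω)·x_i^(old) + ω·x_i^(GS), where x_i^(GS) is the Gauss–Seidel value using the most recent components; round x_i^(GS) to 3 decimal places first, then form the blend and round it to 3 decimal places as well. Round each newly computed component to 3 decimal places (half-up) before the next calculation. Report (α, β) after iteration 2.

Iteration 1:
  α: GS value = (-7 - (1)·0.500) / (-4) = 1.875;  α ← (1−ω)·2.200 + ω·1.875 = 1.745
  β: GS value = (9 - (-4)·1.745) / (7) = 2.283;  β ← (1−ω)·0.500 + ω·2.283 = 2.996
Iteration 2:
  α: GS value = (-7 - (1)·2.996) / (-4) = 2.499;  α ← (1−ω)·1.745 + ω·2.499 = 2.801
  β: GS value = (9 - (-4)·2.801) / (7) = 2.886;  β ← (1−ω)·2.996 + ω·2.886 = 2.842

(2.801, 2.842)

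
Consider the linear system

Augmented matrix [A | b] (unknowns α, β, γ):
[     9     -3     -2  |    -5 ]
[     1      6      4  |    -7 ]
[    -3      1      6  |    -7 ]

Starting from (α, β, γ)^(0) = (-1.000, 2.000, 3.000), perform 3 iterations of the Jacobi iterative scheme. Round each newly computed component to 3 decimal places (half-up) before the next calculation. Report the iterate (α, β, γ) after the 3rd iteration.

(-0.605, -0.648, -2.173)

Iteration 1:
  α = (-5 - (-3)·2.000 - (-2)·3.000) / (9) = 0.778
  β = (-7 - (1)·-1.000 - (4)·3.000) / (6) = -3.000
  γ = (-7 - (-3)·-1.000 - (1)·2.000) / (6) = -2.000
Iteration 2:
  α = (-5 - (-3)·-3.000 - (-2)·-2.000) / (9) = -2.000
  β = (-7 - (1)·0.778 - (4)·-2.000) / (6) = 0.037
  γ = (-7 - (-3)·0.778 - (1)·-3.000) / (6) = -0.278
Iteration 3:
  α = (-5 - (-3)·0.037 - (-2)·-0.278) / (9) = -0.605
  β = (-7 - (1)·-2.000 - (4)·-0.278) / (6) = -0.648
  γ = (-7 - (-3)·-2.000 - (1)·0.037) / (6) = -2.173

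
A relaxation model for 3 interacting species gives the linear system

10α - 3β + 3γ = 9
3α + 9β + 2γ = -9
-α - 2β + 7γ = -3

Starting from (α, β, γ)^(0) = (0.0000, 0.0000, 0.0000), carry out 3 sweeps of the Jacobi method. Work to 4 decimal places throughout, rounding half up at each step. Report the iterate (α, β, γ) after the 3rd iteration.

(0.7143, -1.1127, -0.6687)

Iteration 1:
  α = (9 - (-3)·0.0000 - (3)·0.0000) / (10) = 0.9000
  β = (-9 - (3)·0.0000 - (2)·0.0000) / (9) = -1.0000
  γ = (-3 - (-1)·0.0000 - (-2)·0.0000) / (7) = -0.4286
Iteration 2:
  α = (9 - (-3)·-1.0000 - (3)·-0.4286) / (10) = 0.7286
  β = (-9 - (3)·0.9000 - (2)·-0.4286) / (9) = -1.2048
  γ = (-3 - (-1)·0.9000 - (-2)·-1.0000) / (7) = -0.5857
Iteration 3:
  α = (9 - (-3)·-1.2048 - (3)·-0.5857) / (10) = 0.7143
  β = (-9 - (3)·0.7286 - (2)·-0.5857) / (9) = -1.1127
  γ = (-3 - (-1)·0.7286 - (-2)·-1.2048) / (7) = -0.6687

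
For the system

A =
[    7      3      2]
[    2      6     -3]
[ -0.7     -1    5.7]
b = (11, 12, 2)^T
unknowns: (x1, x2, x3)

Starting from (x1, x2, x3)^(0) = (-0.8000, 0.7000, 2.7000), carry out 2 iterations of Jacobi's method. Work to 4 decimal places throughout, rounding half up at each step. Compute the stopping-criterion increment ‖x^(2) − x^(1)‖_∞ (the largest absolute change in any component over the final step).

Iteration 1:
  x1 = (11 - (3)·0.7000 - (2)·2.7000) / (7) = 0.5000
  x2 = (12 - (2)·-0.8000 - (-3)·2.7000) / (6) = 3.6167
  x3 = (2 - (-0.7)·-0.8000 - (-1)·0.7000) / (5.7) = 0.3754
Iteration 2:
  x1 = (11 - (3)·3.6167 - (2)·0.3754) / (7) = -0.0858
  x2 = (12 - (2)·0.5000 - (-3)·0.3754) / (6) = 2.0210
  x3 = (2 - (-0.7)·0.5000 - (-1)·3.6167) / (5.7) = 1.0468
Change: (-0.5858, -1.5957, 0.6714) → max |·| = 1.5957

1.5957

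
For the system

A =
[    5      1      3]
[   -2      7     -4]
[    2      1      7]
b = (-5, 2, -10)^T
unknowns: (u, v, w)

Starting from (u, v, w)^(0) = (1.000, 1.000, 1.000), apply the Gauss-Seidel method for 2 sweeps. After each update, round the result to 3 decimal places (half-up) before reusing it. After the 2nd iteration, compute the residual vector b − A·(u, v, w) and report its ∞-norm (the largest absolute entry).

Iteration 1:
  u = (-5 - (1)·1.000 - (3)·1.000) / (5) = -1.800
  v = (2 - (-2)·-1.800 - (-4)·1.000) / (7) = 0.343
  w = (-10 - (2)·-1.800 - (1)·0.343) / (7) = -0.963
Iteration 2:
  u = (-5 - (1)·0.343 - (3)·-0.963) / (5) = -0.491
  v = (2 - (-2)·-0.491 - (-4)·-0.963) / (7) = -0.405
  w = (-10 - (2)·-0.491 - (1)·-0.405) / (7) = -1.230
Residual b − A·x = (1.550, -1.067, -0.003); ∞-norm = 1.550

1.550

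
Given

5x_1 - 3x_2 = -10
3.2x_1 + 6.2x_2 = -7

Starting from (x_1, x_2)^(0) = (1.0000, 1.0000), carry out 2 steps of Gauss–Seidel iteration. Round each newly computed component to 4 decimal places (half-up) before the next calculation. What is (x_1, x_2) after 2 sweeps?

Iteration 1:
  x_1 = (-10 - (-3)·1.0000) / (5) = -1.4000
  x_2 = (-7 - (3.2)·-1.4000) / (6.2) = -0.4065
Iteration 2:
  x_1 = (-10 - (-3)·-0.4065) / (5) = -2.2439
  x_2 = (-7 - (3.2)·-2.2439) / (6.2) = 0.0291

(-2.2439, 0.0291)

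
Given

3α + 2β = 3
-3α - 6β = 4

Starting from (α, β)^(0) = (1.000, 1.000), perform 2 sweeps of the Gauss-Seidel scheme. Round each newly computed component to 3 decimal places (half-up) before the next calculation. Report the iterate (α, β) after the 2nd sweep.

(1.555, -1.444)

Iteration 1:
  α = (3 - (2)·1.000) / (3) = 0.333
  β = (4 - (-3)·0.333) / (-6) = -0.833
Iteration 2:
  α = (3 - (2)·-0.833) / (3) = 1.555
  β = (4 - (-3)·1.555) / (-6) = -1.444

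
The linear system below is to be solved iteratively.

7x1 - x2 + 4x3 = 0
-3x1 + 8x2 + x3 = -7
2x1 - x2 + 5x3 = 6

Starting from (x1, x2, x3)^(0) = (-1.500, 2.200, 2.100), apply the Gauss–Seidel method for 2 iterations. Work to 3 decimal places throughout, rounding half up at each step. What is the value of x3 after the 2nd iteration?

1.296

Iteration 1:
  x1 = (0 - (-1)·2.200 - (4)·2.100) / (7) = -0.886
  x2 = (-7 - (-3)·-0.886 - (1)·2.100) / (8) = -1.470
  x3 = (6 - (2)·-0.886 - (-1)·-1.470) / (5) = 1.260
Iteration 2:
  x1 = (0 - (-1)·-1.470 - (4)·1.260) / (7) = -0.930
  x2 = (-7 - (-3)·-0.930 - (1)·1.260) / (8) = -1.381
  x3 = (6 - (2)·-0.930 - (-1)·-1.381) / (5) = 1.296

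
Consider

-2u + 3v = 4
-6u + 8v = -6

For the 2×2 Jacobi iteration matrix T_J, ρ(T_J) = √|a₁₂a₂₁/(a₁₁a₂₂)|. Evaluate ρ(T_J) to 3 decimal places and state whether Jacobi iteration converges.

a₁₂a₂₁/(a₁₁a₂₂) = (3)·(-6) / ((-2)·(8)) = 1.125000
ρ = √|1.125000| = √1.125000 = 1.061
ρ > 1, so Jacobi diverges

1.061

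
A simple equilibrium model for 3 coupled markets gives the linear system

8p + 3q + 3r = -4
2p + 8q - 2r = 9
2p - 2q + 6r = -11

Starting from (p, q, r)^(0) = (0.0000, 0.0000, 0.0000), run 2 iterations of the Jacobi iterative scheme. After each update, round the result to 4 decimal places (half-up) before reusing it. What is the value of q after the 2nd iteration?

0.7917

Iteration 1:
  p = (-4 - (3)·0.0000 - (3)·0.0000) / (8) = -0.5000
  q = (9 - (2)·0.0000 - (-2)·0.0000) / (8) = 1.1250
  r = (-11 - (2)·0.0000 - (-2)·0.0000) / (6) = -1.8333
Iteration 2:
  p = (-4 - (3)·1.1250 - (3)·-1.8333) / (8) = -0.2344
  q = (9 - (2)·-0.5000 - (-2)·-1.8333) / (8) = 0.7917
  r = (-11 - (2)·-0.5000 - (-2)·1.1250) / (6) = -1.2917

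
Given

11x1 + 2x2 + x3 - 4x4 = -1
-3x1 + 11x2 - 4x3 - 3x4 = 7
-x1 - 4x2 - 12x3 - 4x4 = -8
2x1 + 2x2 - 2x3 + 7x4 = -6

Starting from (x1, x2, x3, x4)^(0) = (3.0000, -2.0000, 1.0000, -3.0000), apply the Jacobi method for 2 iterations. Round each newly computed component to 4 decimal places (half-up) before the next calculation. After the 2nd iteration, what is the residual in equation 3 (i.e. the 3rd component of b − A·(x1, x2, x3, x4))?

2.0610

Iteration 1:
  x1 = (-1 - (2)·-2.0000 - (1)·1.0000 - (-4)·-3.0000) / (11) = -0.9091
  x2 = (7 - (-3)·3.0000 - (-4)·1.0000 - (-3)·-3.0000) / (11) = 1.0000
  x3 = (-8 - (-1)·3.0000 - (-4)·-2.0000 - (-4)·-3.0000) / (-12) = 2.0833
  x4 = (-6 - (2)·3.0000 - (2)·-2.0000 - (-2)·1.0000) / (7) = -0.8571
Iteration 2:
  x1 = (-1 - (2)·1.0000 - (1)·2.0833 - (-4)·-0.8571) / (11) = -0.7738
  x2 = (7 - (-3)·-0.9091 - (-4)·2.0833 - (-3)·-0.8571) / (11) = 0.9122
  x3 = (-8 - (-1)·-0.9091 - (-4)·1.0000 - (-4)·-0.8571) / (-12) = 0.6948
  x4 = (-6 - (2)·-0.9091 - (2)·1.0000 - (-2)·2.0833) / (7) = -0.2879
Residual b − A·x = (3.8410, -3.4401, 2.0610, -2.8719)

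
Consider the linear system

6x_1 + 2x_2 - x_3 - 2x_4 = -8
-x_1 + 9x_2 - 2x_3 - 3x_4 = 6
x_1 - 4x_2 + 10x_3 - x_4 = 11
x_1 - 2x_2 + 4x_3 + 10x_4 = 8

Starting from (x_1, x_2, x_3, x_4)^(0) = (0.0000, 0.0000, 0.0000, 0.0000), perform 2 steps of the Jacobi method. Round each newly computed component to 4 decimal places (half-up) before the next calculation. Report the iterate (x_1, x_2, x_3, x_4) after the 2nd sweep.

Iteration 1:
  x_1 = (-8 - (2)·0.0000 - (-1)·0.0000 - (-2)·0.0000) / (6) = -1.3333
  x_2 = (6 - (-1)·0.0000 - (-2)·0.0000 - (-3)·0.0000) / (9) = 0.6667
  x_3 = (11 - (1)·0.0000 - (-4)·0.0000 - (-1)·0.0000) / (10) = 1.1000
  x_4 = (8 - (1)·0.0000 - (-2)·0.0000 - (4)·0.0000) / (10) = 0.8000
Iteration 2:
  x_1 = (-8 - (2)·0.6667 - (-1)·1.1000 - (-2)·0.8000) / (6) = -1.1056
  x_2 = (6 - (-1)·-1.3333 - (-2)·1.1000 - (-3)·0.8000) / (9) = 1.0296
  x_3 = (11 - (1)·-1.3333 - (-4)·0.6667 - (-1)·0.8000) / (10) = 1.5800
  x_4 = (8 - (1)·-1.3333 - (-2)·0.6667 - (4)·1.1000) / (10) = 0.6267

(-1.1056, 1.0296, 1.5800, 0.6267)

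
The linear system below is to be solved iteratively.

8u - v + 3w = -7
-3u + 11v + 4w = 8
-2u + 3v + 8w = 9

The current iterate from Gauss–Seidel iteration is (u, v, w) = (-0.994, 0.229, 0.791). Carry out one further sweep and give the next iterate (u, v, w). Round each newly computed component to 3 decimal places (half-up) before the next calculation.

One sweep:
  u = (-7 - (-1)·0.229 - (3)·0.791) / (8) = -1.143
  v = (8 - (-3)·-1.143 - (4)·0.791) / (11) = 0.128
  w = (9 - (-2)·-1.143 - (3)·0.128) / (8) = 0.791

(-1.143, 0.128, 0.791)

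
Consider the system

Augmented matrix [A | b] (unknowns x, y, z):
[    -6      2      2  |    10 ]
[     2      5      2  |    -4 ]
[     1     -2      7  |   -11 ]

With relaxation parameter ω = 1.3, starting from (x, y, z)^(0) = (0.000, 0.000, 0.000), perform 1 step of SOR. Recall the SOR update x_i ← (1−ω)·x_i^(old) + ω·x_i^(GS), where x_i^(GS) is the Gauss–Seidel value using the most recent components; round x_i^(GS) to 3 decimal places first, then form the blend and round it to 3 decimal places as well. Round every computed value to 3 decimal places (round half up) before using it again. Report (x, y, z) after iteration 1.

Iteration 1:
  x: GS value = (10 - (2)·0.000 - (2)·0.000) / (-6) = -1.667;  x ← (1−ω)·0.000 + ω·-1.667 = -2.167
  y: GS value = (-4 - (2)·-2.167 - (2)·0.000) / (5) = 0.067;  y ← (1−ω)·0.000 + ω·0.067 = 0.087
  z: GS value = (-11 - (1)·-2.167 - (-2)·0.087) / (7) = -1.237;  z ← (1−ω)·0.000 + ω·-1.237 = -1.608

(-2.167, 0.087, -1.608)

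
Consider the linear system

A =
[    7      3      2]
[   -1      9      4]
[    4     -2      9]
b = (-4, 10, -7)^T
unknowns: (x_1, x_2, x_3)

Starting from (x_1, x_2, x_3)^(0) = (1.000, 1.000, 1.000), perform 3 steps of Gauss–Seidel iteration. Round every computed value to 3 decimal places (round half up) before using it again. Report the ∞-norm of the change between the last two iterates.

0.201

Iteration 1:
  x_1 = (-4 - (3)·1.000 - (2)·1.000) / (7) = -1.286
  x_2 = (10 - (-1)·-1.286 - (4)·1.000) / (9) = 0.524
  x_3 = (-7 - (4)·-1.286 - (-2)·0.524) / (9) = -0.090
Iteration 2:
  x_1 = (-4 - (3)·0.524 - (2)·-0.090) / (7) = -0.770
  x_2 = (10 - (-1)·-0.770 - (4)·-0.090) / (9) = 1.066
  x_3 = (-7 - (4)·-0.770 - (-2)·1.066) / (9) = -0.199
Iteration 3:
  x_1 = (-4 - (3)·1.066 - (2)·-0.199) / (7) = -0.971
  x_2 = (10 - (-1)·-0.971 - (4)·-0.199) / (9) = 1.092
  x_3 = (-7 - (4)·-0.971 - (-2)·1.092) / (9) = -0.104
Change: (-0.201, 0.026, 0.095) → max |·| = 0.201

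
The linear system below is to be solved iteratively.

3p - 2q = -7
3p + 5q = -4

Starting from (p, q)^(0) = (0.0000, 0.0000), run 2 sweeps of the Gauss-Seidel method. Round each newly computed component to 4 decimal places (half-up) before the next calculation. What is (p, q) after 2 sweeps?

(-1.9333, 0.3600)

Iteration 1:
  p = (-7 - (-2)·0.0000) / (3) = -2.3333
  q = (-4 - (3)·-2.3333) / (5) = 0.6000
Iteration 2:
  p = (-7 - (-2)·0.6000) / (3) = -1.9333
  q = (-4 - (3)·-1.9333) / (5) = 0.3600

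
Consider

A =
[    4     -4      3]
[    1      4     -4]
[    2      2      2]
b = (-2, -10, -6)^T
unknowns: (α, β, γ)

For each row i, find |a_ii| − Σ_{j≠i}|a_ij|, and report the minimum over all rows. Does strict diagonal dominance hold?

-3

row 1: |4| − (4+3) = -3
row 2: |4| − (1+4) = -1
row 3: |2| − (2+2) = -2
minimum over rows = -3 → not strictly diagonally dominant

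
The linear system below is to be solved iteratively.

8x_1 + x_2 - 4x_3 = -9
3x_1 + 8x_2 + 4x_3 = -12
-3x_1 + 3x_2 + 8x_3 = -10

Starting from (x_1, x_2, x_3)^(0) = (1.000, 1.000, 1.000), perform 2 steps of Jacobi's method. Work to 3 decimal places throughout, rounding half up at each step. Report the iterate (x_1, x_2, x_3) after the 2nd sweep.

(-1.453, -0.594, -0.641)

Iteration 1:
  x_1 = (-9 - (1)·1.000 - (-4)·1.000) / (8) = -0.750
  x_2 = (-12 - (3)·1.000 - (4)·1.000) / (8) = -2.375
  x_3 = (-10 - (-3)·1.000 - (3)·1.000) / (8) = -1.250
Iteration 2:
  x_1 = (-9 - (1)·-2.375 - (-4)·-1.250) / (8) = -1.453
  x_2 = (-12 - (3)·-0.750 - (4)·-1.250) / (8) = -0.594
  x_3 = (-10 - (-3)·-0.750 - (3)·-2.375) / (8) = -0.641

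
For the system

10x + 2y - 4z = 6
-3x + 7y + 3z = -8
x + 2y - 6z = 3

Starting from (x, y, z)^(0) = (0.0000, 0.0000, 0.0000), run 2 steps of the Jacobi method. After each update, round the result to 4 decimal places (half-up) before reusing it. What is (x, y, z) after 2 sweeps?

Iteration 1:
  x = (6 - (2)·0.0000 - (-4)·0.0000) / (10) = 0.6000
  y = (-8 - (-3)·0.0000 - (3)·0.0000) / (7) = -1.1429
  z = (3 - (1)·0.0000 - (2)·0.0000) / (-6) = -0.5000
Iteration 2:
  x = (6 - (2)·-1.1429 - (-4)·-0.5000) / (10) = 0.6286
  y = (-8 - (-3)·0.6000 - (3)·-0.5000) / (7) = -0.6714
  z = (3 - (1)·0.6000 - (2)·-1.1429) / (-6) = -0.7810

(0.6286, -0.6714, -0.7810)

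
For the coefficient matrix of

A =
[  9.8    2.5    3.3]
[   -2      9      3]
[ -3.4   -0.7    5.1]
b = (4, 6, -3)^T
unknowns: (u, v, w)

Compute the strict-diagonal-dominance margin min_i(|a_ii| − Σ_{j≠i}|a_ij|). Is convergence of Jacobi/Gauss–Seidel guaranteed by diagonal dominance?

row 1: |9.8| − (2.5+3.3) = 4
row 2: |9| − (2+3) = 4
row 3: |5.1| − (3.4+0.7) = 1
minimum over rows = 1 → strictly diagonally dominant (convergence guaranteed)

1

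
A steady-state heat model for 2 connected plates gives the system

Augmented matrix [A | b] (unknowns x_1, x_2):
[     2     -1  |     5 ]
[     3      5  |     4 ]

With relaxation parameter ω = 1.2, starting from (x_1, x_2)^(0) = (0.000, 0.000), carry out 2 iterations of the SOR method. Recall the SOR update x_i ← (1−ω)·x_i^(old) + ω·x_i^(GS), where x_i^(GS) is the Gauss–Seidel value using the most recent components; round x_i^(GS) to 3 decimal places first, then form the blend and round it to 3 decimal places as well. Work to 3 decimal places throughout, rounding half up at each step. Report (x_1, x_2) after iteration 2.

(1.680, -0.010)

Iteration 1:
  x_1: GS value = (5 - (-1)·0.000) / (2) = 2.500;  x_1 ← (1−ω)·0.000 + ω·2.500 = 3.000
  x_2: GS value = (4 - (3)·3.000) / (5) = -1.000;  x_2 ← (1−ω)·0.000 + ω·-1.000 = -1.200
Iteration 2:
  x_1: GS value = (5 - (-1)·-1.200) / (2) = 1.900;  x_1 ← (1−ω)·3.000 + ω·1.900 = 1.680
  x_2: GS value = (4 - (3)·1.680) / (5) = -0.208;  x_2 ← (1−ω)·-1.200 + ω·-0.208 = -0.010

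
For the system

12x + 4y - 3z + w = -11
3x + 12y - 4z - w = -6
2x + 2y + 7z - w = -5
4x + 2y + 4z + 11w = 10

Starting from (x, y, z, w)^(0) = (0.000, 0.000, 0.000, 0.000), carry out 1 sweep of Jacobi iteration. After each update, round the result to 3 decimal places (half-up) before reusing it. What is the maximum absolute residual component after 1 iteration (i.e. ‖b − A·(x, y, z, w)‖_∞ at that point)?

7.525

Iteration 1:
  x = (-11 - (4)·0.000 - (-3)·0.000 - (1)·0.000) / (12) = -0.917
  y = (-6 - (3)·0.000 - (-4)·0.000 - (-1)·0.000) / (12) = -0.500
  z = (-5 - (2)·0.000 - (2)·0.000 - (-1)·0.000) / (7) = -0.714
  w = (10 - (4)·0.000 - (2)·0.000 - (4)·0.000) / (11) = 0.909
Residual b − A·x = (-1.047, 0.804, 3.741, 7.525); ∞-norm = 7.525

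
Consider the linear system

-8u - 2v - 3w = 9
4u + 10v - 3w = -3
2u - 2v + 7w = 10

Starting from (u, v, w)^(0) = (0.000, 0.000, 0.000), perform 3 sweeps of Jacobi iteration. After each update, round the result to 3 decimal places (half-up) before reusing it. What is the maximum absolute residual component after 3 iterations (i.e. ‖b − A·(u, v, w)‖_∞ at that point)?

Iteration 1:
  u = (9 - (-2)·0.000 - (-3)·0.000) / (-8) = -1.125
  v = (-3 - (4)·0.000 - (-3)·0.000) / (10) = -0.300
  w = (10 - (2)·0.000 - (-2)·0.000) / (7) = 1.429
Iteration 2:
  u = (9 - (-2)·-0.300 - (-3)·1.429) / (-8) = -1.586
  v = (-3 - (4)·-1.125 - (-3)·1.429) / (10) = 0.579
  w = (10 - (2)·-1.125 - (-2)·-0.300) / (7) = 1.664
Iteration 3:
  u = (9 - (-2)·0.579 - (-3)·1.664) / (-8) = -1.894
  v = (-3 - (4)·-1.586 - (-3)·1.664) / (10) = 0.834
  w = (10 - (2)·-1.586 - (-2)·0.579) / (7) = 2.047
Residual b − A·x = (1.657, 2.377, 1.127); ∞-norm = 2.377

2.377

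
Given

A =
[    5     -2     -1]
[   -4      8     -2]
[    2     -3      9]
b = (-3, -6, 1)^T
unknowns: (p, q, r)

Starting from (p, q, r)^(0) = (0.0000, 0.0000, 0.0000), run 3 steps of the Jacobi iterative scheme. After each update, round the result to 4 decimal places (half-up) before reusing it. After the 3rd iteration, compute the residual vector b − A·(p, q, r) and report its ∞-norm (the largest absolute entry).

0.5868

Iteration 1:
  p = (-3 - (-2)·0.0000 - (-1)·0.0000) / (5) = -0.6000
  q = (-6 - (-4)·0.0000 - (-2)·0.0000) / (8) = -0.7500
  r = (1 - (2)·0.0000 - (-3)·0.0000) / (9) = 0.1111
Iteration 2:
  p = (-3 - (-2)·-0.7500 - (-1)·0.1111) / (5) = -0.8778
  q = (-6 - (-4)·-0.6000 - (-2)·0.1111) / (8) = -1.0222
  r = (1 - (2)·-0.6000 - (-3)·-0.7500) / (9) = -0.0056
Iteration 3:
  p = (-3 - (-2)·-1.0222 - (-1)·-0.0056) / (5) = -1.0100
  q = (-6 - (-4)·-0.8778 - (-2)·-0.0056) / (8) = -1.1903
  r = (1 - (2)·-0.8778 - (-3)·-1.0222) / (9) = -0.0346
Residual b − A·x = (-0.3652, -0.5868, -0.2395); ∞-norm = 0.5868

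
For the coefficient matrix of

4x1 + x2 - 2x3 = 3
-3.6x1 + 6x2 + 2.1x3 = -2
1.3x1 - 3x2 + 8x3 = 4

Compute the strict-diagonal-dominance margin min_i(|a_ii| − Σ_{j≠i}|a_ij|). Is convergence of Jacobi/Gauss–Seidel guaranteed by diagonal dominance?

row 1: |4| − (1+2) = 1
row 2: |6| − (3.6+2.1) = 0.3
row 3: |8| − (1.3+3) = 3.7
minimum over rows = 0.3 → strictly diagonally dominant (convergence guaranteed)

0.3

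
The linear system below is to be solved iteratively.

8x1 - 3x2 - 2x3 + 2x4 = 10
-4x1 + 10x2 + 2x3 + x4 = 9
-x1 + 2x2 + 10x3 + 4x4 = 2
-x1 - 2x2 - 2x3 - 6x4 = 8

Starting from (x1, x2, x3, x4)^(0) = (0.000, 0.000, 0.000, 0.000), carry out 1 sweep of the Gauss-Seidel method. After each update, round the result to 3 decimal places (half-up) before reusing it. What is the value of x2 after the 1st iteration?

1.400

Iteration 1:
  x1 = (10 - (-3)·0.000 - (-2)·0.000 - (2)·0.000) / (8) = 1.250
  x2 = (9 - (-4)·1.250 - (2)·0.000 - (1)·0.000) / (10) = 1.400
  x3 = (2 - (-1)·1.250 - (2)·1.400 - (4)·0.000) / (10) = 0.045
  x4 = (8 - (-1)·1.250 - (-2)·1.400 - (-2)·0.045) / (-6) = -2.023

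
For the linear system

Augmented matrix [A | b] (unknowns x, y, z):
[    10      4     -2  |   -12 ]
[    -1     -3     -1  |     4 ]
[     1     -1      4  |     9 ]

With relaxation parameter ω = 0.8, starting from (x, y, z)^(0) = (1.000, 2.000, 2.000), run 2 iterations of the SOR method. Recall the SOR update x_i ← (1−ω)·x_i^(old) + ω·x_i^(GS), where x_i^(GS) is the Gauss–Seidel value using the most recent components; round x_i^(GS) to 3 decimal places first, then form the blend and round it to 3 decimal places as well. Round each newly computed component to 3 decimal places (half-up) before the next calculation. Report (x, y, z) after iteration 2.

(-0.526, -1.705, 2.011)

Iteration 1:
  x: GS value = (-12 - (4)·2.000 - (-2)·2.000) / (10) = -1.600;  x ← (1−ω)·1.000 + ω·-1.600 = -1.080
  y: GS value = (4 - (-1)·-1.080 - (-1)·2.000) / (-3) = -1.640;  y ← (1−ω)·2.000 + ω·-1.640 = -0.912
  z: GS value = (9 - (1)·-1.080 - (-1)·-0.912) / (4) = 2.292;  z ← (1−ω)·2.000 + ω·2.292 = 2.234
Iteration 2:
  x: GS value = (-12 - (4)·-0.912 - (-2)·2.234) / (10) = -0.388;  x ← (1−ω)·-1.080 + ω·-0.388 = -0.526
  y: GS value = (4 - (-1)·-0.526 - (-1)·2.234) / (-3) = -1.903;  y ← (1−ω)·-0.912 + ω·-1.903 = -1.705
  z: GS value = (9 - (1)·-0.526 - (-1)·-1.705) / (4) = 1.955;  z ← (1−ω)·2.234 + ω·1.955 = 2.011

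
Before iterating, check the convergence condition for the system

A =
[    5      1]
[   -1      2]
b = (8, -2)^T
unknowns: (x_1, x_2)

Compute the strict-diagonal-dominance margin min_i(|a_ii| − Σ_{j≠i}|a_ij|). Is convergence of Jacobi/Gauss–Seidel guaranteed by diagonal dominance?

row 1: |5| − (1) = 4
row 2: |2| − (1) = 1
minimum over rows = 1 → strictly diagonally dominant (convergence guaranteed)

1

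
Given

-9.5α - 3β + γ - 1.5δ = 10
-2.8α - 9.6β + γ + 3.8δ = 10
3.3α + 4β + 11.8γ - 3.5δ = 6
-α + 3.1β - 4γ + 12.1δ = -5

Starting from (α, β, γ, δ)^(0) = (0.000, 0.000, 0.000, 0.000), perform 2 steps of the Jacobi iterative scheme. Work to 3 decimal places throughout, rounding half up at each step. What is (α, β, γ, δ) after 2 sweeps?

(-0.605, -0.845, 1.034, -0.065)

Iteration 1:
  α = (10 - (-3)·0.000 - (1)·0.000 - (-1.5)·0.000) / (-9.5) = -1.053
  β = (10 - (-2.8)·0.000 - (1)·0.000 - (3.8)·0.000) / (-9.6) = -1.042
  γ = (6 - (3.3)·0.000 - (4)·0.000 - (-3.5)·0.000) / (11.8) = 0.508
  δ = (-5 - (-1)·0.000 - (3.1)·0.000 - (-4)·0.000) / (12.1) = -0.413
Iteration 2:
  α = (10 - (-3)·-1.042 - (1)·0.508 - (-1.5)·-0.413) / (-9.5) = -0.605
  β = (10 - (-2.8)·-1.053 - (1)·0.508 - (3.8)·-0.413) / (-9.6) = -0.845
  γ = (6 - (3.3)·-1.053 - (4)·-1.042 - (-3.5)·-0.413) / (11.8) = 1.034
  δ = (-5 - (-1)·-1.053 - (3.1)·-1.042 - (-4)·0.508) / (12.1) = -0.065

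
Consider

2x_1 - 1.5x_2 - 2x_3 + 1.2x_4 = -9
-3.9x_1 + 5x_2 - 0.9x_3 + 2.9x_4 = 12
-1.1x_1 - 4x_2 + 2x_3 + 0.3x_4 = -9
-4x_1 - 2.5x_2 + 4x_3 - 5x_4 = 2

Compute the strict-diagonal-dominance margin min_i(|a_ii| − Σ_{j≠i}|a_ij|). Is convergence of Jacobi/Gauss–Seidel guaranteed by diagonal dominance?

-5.5

row 1: |2| − (1.5+2+1.2) = -2.7
row 2: |5| − (3.9+0.9+2.9) = -2.7
row 3: |2| − (1.1+4+0.3) = -3.4
row 4: |-5| − (4+2.5+4) = -5.5
minimum over rows = -5.5 → not strictly diagonally dominant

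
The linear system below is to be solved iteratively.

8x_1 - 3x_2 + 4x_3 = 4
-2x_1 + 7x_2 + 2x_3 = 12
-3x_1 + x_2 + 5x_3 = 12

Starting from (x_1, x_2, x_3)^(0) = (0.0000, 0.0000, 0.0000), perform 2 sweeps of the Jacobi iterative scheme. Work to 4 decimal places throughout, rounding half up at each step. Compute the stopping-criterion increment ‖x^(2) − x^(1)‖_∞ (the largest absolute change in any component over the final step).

0.5571

Iteration 1:
  x_1 = (4 - (-3)·0.0000 - (4)·0.0000) / (8) = 0.5000
  x_2 = (12 - (-2)·0.0000 - (2)·0.0000) / (7) = 1.7143
  x_3 = (12 - (-3)·0.0000 - (1)·0.0000) / (5) = 2.4000
Iteration 2:
  x_1 = (4 - (-3)·1.7143 - (4)·2.4000) / (8) = -0.0571
  x_2 = (12 - (-2)·0.5000 - (2)·2.4000) / (7) = 1.1714
  x_3 = (12 - (-3)·0.5000 - (1)·1.7143) / (5) = 2.3571
Change: (-0.5571, -0.5429, -0.0429) → max |·| = 0.5571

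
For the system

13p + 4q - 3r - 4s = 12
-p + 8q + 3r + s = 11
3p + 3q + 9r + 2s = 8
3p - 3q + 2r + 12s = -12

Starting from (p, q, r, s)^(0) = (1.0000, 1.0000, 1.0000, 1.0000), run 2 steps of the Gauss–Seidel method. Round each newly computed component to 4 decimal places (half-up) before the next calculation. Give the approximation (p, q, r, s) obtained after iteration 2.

Iteration 1:
  p = (12 - (4)·1.0000 - (-3)·1.0000 - (-4)·1.0000) / (13) = 1.1538
  q = (11 - (-1)·1.1538 - (3)·1.0000 - (1)·1.0000) / (8) = 1.0192
  r = (8 - (3)·1.1538 - (3)·1.0192 - (2)·1.0000) / (9) = -0.0577
  s = (-12 - (3)·1.1538 - (-3)·1.0192 - (2)·-0.0577) / (12) = -1.0240
Iteration 2:
  p = (12 - (4)·1.0192 - (-3)·-0.0577 - (-4)·-1.0240) / (13) = 0.2811
  q = (11 - (-1)·0.2811 - (3)·-0.0577 - (1)·-1.0240) / (8) = 1.5598
  r = (8 - (3)·0.2811 - (3)·1.5598 - (2)·-1.0240) / (9) = 0.5028
  s = (-12 - (3)·0.2811 - (-3)·1.5598 - (2)·0.5028) / (12) = -0.7641

(0.2811, 1.5598, 0.5028, -0.7641)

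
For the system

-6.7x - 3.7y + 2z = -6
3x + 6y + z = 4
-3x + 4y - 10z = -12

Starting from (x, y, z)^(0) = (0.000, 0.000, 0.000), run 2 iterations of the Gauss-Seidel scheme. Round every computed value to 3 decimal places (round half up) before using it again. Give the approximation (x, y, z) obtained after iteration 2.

(1.079, -0.043, 0.859)

Iteration 1:
  x = (-6 - (-3.7)·0.000 - (2)·0.000) / (-6.7) = 0.896
  y = (4 - (3)·0.896 - (1)·0.000) / (6) = 0.219
  z = (-12 - (-3)·0.896 - (4)·0.219) / (-10) = 1.019
Iteration 2:
  x = (-6 - (-3.7)·0.219 - (2)·1.019) / (-6.7) = 1.079
  y = (4 - (3)·1.079 - (1)·1.019) / (6) = -0.043
  z = (-12 - (-3)·1.079 - (4)·-0.043) / (-10) = 0.859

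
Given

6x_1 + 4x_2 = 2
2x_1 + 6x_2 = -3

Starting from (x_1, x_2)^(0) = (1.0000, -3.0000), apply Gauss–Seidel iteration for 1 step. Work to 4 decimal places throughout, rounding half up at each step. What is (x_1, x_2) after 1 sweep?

(2.3333, -1.2778)

Iteration 1:
  x_1 = (2 - (4)·-3.0000) / (6) = 2.3333
  x_2 = (-3 - (2)·2.3333) / (6) = -1.2778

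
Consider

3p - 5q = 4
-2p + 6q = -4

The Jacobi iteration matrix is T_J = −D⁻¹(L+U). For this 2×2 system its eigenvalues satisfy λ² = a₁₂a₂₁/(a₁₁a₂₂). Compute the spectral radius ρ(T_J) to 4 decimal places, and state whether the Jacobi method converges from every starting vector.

0.7454

a₁₂a₂₁/(a₁₁a₂₂) = (-5)·(-2) / ((3)·(6)) = 0.555556
ρ = √|0.555556| = √0.555556 = 0.7454
ρ < 1, so Jacobi converges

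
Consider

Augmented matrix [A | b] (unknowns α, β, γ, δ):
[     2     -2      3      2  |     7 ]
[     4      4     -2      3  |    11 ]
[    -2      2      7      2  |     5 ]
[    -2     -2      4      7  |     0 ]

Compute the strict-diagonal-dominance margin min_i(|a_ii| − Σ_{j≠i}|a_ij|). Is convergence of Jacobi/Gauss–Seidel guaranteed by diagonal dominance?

-5

row 1: |2| − (2+3+2) = -5
row 2: |4| − (4+2+3) = -5
row 3: |7| − (2+2+2) = 1
row 4: |7| − (2+2+4) = -1
minimum over rows = -5 → not strictly diagonally dominant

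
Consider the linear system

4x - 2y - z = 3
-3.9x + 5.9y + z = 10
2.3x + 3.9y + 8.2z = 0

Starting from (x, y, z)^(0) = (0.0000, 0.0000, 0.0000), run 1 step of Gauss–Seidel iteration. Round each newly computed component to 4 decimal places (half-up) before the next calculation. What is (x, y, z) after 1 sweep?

(0.7500, 2.1907, -1.2523)

Iteration 1:
  x = (3 - (-2)·0.0000 - (-1)·0.0000) / (4) = 0.7500
  y = (10 - (-3.9)·0.7500 - (1)·0.0000) / (5.9) = 2.1907
  z = (0 - (2.3)·0.7500 - (3.9)·2.1907) / (8.2) = -1.2523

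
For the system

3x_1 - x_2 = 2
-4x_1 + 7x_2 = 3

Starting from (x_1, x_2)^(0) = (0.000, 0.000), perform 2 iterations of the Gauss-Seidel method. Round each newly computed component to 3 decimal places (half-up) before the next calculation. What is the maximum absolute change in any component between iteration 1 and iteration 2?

Iteration 1:
  x_1 = (2 - (-1)·0.000) / (3) = 0.667
  x_2 = (3 - (-4)·0.667) / (7) = 0.810
Iteration 2:
  x_1 = (2 - (-1)·0.810) / (3) = 0.937
  x_2 = (3 - (-4)·0.937) / (7) = 0.964
Change: (0.270, 0.154) → max |·| = 0.270

0.270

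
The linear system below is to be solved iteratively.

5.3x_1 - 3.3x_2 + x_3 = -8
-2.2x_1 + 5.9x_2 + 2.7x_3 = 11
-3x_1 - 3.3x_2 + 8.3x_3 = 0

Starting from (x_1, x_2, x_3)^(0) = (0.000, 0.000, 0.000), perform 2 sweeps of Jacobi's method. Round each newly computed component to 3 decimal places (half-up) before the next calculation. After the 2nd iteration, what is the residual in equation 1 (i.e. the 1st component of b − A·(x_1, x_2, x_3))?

Iteration 1:
  x_1 = (-8 - (-3.3)·0.000 - (1)·0.000) / (5.3) = -1.509
  x_2 = (11 - (-2.2)·0.000 - (2.7)·0.000) / (5.9) = 1.864
  x_3 = (0 - (-3)·0.000 - (-3.3)·0.000) / (8.3) = 0.000
Iteration 2:
  x_1 = (-8 - (-3.3)·1.864 - (1)·0.000) / (5.3) = -0.349
  x_2 = (11 - (-2.2)·-1.509 - (2.7)·0.000) / (5.9) = 1.302
  x_3 = (0 - (-3)·-1.509 - (-3.3)·1.864) / (8.3) = 0.196
Residual b − A·x = (-2.050, 2.021, 1.623)

-2.050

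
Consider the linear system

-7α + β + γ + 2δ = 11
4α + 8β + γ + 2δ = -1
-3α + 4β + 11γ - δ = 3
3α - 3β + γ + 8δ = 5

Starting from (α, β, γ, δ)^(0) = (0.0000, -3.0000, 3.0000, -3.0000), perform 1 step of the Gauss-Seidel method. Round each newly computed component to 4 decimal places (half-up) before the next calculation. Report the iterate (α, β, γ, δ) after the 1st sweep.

Iteration 1:
  α = (11 - (1)·-3.0000 - (1)·3.0000 - (2)·-3.0000) / (-7) = -2.4286
  β = (-1 - (4)·-2.4286 - (1)·3.0000 - (2)·-3.0000) / (8) = 1.4643
  γ = (3 - (-3)·-2.4286 - (4)·1.4643 - (-1)·-3.0000) / (11) = -1.1948
  δ = (5 - (3)·-2.4286 - (-3)·1.4643 - (1)·-1.1948) / (8) = 2.2342

(-2.4286, 1.4643, -1.1948, 2.2342)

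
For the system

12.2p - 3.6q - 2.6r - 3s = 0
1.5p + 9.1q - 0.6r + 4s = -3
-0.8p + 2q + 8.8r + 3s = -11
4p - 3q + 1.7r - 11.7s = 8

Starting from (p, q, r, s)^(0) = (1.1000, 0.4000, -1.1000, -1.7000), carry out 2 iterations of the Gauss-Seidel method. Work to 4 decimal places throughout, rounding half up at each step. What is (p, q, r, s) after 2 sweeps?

(-0.3160, 0.1504, -0.9392, -0.9668)

Iteration 1:
  p = (0 - (-3.6)·0.4000 - (-2.6)·-1.1000 - (-3)·-1.7000) / (12.2) = -0.5344
  q = (-3 - (1.5)·-0.5344 - (-0.6)·-1.1000 - (4)·-1.7000) / (9.1) = 0.4331
  r = (-11 - (-0.8)·-0.5344 - (2)·0.4331 - (3)·-1.7000) / (8.8) = -0.8175
  s = (8 - (4)·-0.5344 - (-3)·0.4331 - (1.7)·-0.8175) / (-11.7) = -1.0963
Iteration 2:
  p = (0 - (-3.6)·0.4331 - (-2.6)·-0.8175 - (-3)·-1.0963) / (12.2) = -0.3160
  q = (-3 - (1.5)·-0.3160 - (-0.6)·-0.8175 - (4)·-1.0963) / (9.1) = 0.1504
  r = (-11 - (-0.8)·-0.3160 - (2)·0.1504 - (3)·-1.0963) / (8.8) = -0.9392
  s = (8 - (4)·-0.3160 - (-3)·0.1504 - (1.7)·-0.9392) / (-11.7) = -0.9668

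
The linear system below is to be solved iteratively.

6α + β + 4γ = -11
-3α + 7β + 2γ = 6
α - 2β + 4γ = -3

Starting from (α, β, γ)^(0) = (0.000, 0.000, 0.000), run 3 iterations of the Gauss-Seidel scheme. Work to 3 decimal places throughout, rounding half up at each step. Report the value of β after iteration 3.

0.185

Iteration 1:
  α = (-11 - (1)·0.000 - (4)·0.000) / (6) = -1.833
  β = (6 - (-3)·-1.833 - (2)·0.000) / (7) = 0.072
  γ = (-3 - (1)·-1.833 - (-2)·0.072) / (4) = -0.256
Iteration 2:
  α = (-11 - (1)·0.072 - (4)·-0.256) / (6) = -1.675
  β = (6 - (-3)·-1.675 - (2)·-0.256) / (7) = 0.212
  γ = (-3 - (1)·-1.675 - (-2)·0.212) / (4) = -0.225
Iteration 3:
  α = (-11 - (1)·0.212 - (4)·-0.225) / (6) = -1.719
  β = (6 - (-3)·-1.719 - (2)·-0.225) / (7) = 0.185
  γ = (-3 - (1)·-1.719 - (-2)·0.185) / (4) = -0.228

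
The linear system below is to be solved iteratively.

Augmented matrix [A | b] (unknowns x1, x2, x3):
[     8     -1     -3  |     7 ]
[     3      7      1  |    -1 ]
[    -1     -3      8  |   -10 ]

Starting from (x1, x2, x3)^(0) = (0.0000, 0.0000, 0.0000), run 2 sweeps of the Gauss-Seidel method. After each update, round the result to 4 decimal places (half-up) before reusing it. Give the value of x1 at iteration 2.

0.3097

Iteration 1:
  x1 = (7 - (-1)·0.0000 - (-3)·0.0000) / (8) = 0.8750
  x2 = (-1 - (3)·0.8750 - (1)·0.0000) / (7) = -0.5179
  x3 = (-10 - (-1)·0.8750 - (-3)·-0.5179) / (8) = -1.3348
Iteration 2:
  x1 = (7 - (-1)·-0.5179 - (-3)·-1.3348) / (8) = 0.3097
  x2 = (-1 - (3)·0.3097 - (1)·-1.3348) / (7) = -0.0849
  x3 = (-10 - (-1)·0.3097 - (-3)·-0.0849) / (8) = -1.2431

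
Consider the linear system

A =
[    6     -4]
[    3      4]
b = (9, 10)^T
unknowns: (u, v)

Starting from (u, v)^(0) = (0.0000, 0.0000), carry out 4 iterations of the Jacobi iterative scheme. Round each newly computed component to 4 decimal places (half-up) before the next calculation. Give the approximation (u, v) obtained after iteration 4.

(1.5833, 0.6875)

Iteration 1:
  u = (9 - (-4)·0.0000) / (6) = 1.5000
  v = (10 - (3)·0.0000) / (4) = 2.5000
Iteration 2:
  u = (9 - (-4)·2.5000) / (6) = 3.1667
  v = (10 - (3)·1.5000) / (4) = 1.3750
Iteration 3:
  u = (9 - (-4)·1.3750) / (6) = 2.4167
  v = (10 - (3)·3.1667) / (4) = 0.1250
Iteration 4:
  u = (9 - (-4)·0.1250) / (6) = 1.5833
  v = (10 - (3)·2.4167) / (4) = 0.6875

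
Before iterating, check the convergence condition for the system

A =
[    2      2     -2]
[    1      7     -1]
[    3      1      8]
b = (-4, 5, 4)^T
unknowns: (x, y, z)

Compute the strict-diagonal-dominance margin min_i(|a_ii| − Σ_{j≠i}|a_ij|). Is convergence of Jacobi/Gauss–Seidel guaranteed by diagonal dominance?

row 1: |2| − (2+2) = -2
row 2: |7| − (1+1) = 5
row 3: |8| − (3+1) = 4
minimum over rows = -2 → not strictly diagonally dominant

-2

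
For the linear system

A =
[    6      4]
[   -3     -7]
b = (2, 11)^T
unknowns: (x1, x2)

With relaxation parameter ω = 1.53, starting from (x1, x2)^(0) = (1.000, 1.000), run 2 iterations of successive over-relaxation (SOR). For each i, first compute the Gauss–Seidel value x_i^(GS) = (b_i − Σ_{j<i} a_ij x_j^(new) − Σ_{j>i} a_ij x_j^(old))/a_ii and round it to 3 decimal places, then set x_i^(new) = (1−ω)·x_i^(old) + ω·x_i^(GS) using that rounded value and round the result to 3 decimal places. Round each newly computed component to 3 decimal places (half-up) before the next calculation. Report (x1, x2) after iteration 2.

(3.358, -3.413)

Iteration 1:
  x1: GS value = (2 - (4)·1.000) / (6) = -0.333;  x1 ← (1−ω)·1.000 + ω·-0.333 = -1.039
  x2: GS value = (11 - (-3)·-1.039) / (-7) = -1.126;  x2 ← (1−ω)·1.000 + ω·-1.126 = -2.253
Iteration 2:
  x1: GS value = (2 - (4)·-2.253) / (6) = 1.835;  x1 ← (1−ω)·-1.039 + ω·1.835 = 3.358
  x2: GS value = (11 - (-3)·3.358) / (-7) = -3.011;  x2 ← (1−ω)·-2.253 + ω·-3.011 = -3.413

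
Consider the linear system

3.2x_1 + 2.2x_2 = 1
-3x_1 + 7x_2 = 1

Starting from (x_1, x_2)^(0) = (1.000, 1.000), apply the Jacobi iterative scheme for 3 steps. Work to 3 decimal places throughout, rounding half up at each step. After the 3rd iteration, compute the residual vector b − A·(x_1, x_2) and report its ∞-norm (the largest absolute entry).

Iteration 1:
  x_1 = (1 - (2.2)·1.000) / (3.2) = -0.375
  x_2 = (1 - (-3)·1.000) / (7) = 0.571
Iteration 2:
  x_1 = (1 - (2.2)·0.571) / (3.2) = -0.080
  x_2 = (1 - (-3)·-0.375) / (7) = -0.018
Iteration 3:
  x_1 = (1 - (2.2)·-0.018) / (3.2) = 0.325
  x_2 = (1 - (-3)·-0.080) / (7) = 0.109
Residual b − A·x = (-0.280, 1.212); ∞-norm = 1.212

1.212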